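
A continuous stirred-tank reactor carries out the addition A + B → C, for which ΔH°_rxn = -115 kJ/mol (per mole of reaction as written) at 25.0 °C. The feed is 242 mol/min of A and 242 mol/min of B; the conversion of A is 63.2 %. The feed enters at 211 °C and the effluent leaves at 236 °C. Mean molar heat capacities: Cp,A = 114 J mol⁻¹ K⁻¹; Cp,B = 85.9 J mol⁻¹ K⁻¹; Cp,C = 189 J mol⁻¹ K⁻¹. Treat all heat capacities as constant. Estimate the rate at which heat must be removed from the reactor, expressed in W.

Q_out = 279000 W

Extent of reaction ξ = 0.632 × 242 = 152.94 mol/min
Reaction term: ξ·ΔH°_rxn = 152.94 × -115 = -17589 kJ/min
Sensible, feed 211→25 °C: -8997.9 kJ/min
Outlet flows (mol/min): A 89.056, B 89.056, C 152.94
Sensible, products 25→236 °C: 9855.5 kJ/min
Q = ΔH = -16731 kJ/min = -278.85 kW
Heat removed = 278850 W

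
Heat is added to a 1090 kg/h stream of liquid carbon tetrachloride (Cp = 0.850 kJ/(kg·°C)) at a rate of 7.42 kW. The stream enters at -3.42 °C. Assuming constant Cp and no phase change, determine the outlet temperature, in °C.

T_out = 25.4 °C

Q = 7.42 kW = 26712 kJ/h
ΔT = Q/(ṁ·Cp) = 26712/(1090×0.850) = 28.831 K
T_out = -3.42 + 28.831 = 25.411 °C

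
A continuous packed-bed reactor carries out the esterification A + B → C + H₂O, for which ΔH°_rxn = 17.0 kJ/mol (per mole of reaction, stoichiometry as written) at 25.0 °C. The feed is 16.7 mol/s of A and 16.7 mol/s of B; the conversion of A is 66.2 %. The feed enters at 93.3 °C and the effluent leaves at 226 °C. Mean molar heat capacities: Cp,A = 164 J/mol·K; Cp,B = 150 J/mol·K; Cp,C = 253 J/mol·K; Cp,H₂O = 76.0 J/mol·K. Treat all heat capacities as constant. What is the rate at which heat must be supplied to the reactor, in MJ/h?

Extent of reaction ξ = 0.662 × 16.7 = 11.055 mol/s
Reaction term: ξ·ΔH°_rxn = 11.055 × 17.0 = 187.94 kJ/s
Sensible, feed 93.3→25 °C: -358.15 kJ/s
Outlet flows (mol/s): A 5.6446, B 5.6446, C 11.055, H₂O 11.055
Sensible, products 25→226 °C: 1087.3 kJ/s
Q = ΔH = 917.13 kJ/s = 917.13 kW
Heat supplied = 3301.7 MJ/h

Q_in = 3300 MJ/h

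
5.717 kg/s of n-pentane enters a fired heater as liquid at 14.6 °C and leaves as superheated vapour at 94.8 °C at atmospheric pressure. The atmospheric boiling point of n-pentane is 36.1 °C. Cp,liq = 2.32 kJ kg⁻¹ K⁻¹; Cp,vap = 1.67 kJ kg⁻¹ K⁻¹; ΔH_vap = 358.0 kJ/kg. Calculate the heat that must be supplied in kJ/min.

liquid 14.6→36.1 °C: 49.88 kJ/kg
vaporisation at 36.1 °C: 358 kJ/kg
vapour 36.1→94.8 °C: 98.029 kJ/kg
Δh = 49.88 + 358 + 98.029 = 505.91 kJ/kg
Q = ṁ·Δh = 5.717 kg/s × 505.91 kJ/kg = 2892.3 kJ/s
|Q| = 2892.3 kW = 173540 kJ/min

Q = 174000 kJ/min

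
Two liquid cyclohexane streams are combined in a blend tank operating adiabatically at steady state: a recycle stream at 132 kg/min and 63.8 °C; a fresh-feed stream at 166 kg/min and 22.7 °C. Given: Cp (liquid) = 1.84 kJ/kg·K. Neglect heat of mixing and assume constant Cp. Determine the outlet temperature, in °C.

Energy balance with Q = 0: Σ ṁᵢCp,ᵢ(T_out − Tᵢ) = 0
T_out = Σ ṁᵢCp,ᵢTᵢ / Σ ṁᵢCp,ᵢ
      = 22429 / 548.32 = 40.905 °C

T_out = 40.9 °C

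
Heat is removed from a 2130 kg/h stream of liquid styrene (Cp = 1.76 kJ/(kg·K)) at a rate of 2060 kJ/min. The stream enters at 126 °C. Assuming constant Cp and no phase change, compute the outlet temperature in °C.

T_out = 93.0 °C

Q = 2060 kJ/min = 123600 kJ/h
ΔT = Q/(ṁ·Cp) = 123600/(2130×1.76) = 32.971 K
T_out = 126 − 32.971 = 93.029 °C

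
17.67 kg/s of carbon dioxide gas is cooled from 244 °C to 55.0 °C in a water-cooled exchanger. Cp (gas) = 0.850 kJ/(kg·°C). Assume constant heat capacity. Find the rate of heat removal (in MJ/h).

Q_c = 10200 MJ/h

Q = ṁ·Cp·ΔT = 17.67 × 0.850 × (55.0 − 244) = -2838.7 kJ/s
Cooling duty = 10219 MJ/h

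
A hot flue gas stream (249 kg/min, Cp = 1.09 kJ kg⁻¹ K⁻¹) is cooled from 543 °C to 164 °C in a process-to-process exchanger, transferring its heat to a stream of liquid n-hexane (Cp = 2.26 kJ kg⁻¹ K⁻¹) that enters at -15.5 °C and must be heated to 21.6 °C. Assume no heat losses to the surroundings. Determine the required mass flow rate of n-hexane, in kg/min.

ṁ_c = 1230 kg/min

Heat released by hot stream: Q = 249 × 1.09 × (543 − 164) = 102860 kJ/min
Energy balance on cold side (adiabatic exchanger): Q = ṁ_c·Cp_c·(T_c,out − T_c,in)
ṁ_c = 102860 / [2.26 × (21.6 − -15.5)] = 1226.8 kg/min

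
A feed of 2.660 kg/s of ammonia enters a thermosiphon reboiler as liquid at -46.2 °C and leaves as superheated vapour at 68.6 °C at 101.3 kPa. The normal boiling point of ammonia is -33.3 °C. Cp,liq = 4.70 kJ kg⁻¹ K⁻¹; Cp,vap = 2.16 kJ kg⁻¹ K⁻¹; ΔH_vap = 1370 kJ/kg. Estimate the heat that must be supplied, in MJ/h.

Q = 15800 MJ/h

liquid -46.2→-33.3 °C: 60.63 kJ/kg
vaporisation at -33.3 °C: 1370 kJ/kg
vapour -33.3→68.6 °C: 220.1 kJ/kg
Δh = 60.63 + 1370 + 220.1 = 1650.7 kJ/kg
Q = ṁ·Δh = 2.660 kg/s × 1650.7 kJ/kg = 4391 kJ/s
|Q| = 4391 kW = 15807 MJ/h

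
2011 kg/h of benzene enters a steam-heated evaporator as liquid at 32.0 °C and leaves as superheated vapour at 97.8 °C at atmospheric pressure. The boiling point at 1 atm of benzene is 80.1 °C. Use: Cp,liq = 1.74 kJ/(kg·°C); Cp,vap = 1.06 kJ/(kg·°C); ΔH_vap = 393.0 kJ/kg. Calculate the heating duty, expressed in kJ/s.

liquid 32.0→80.1 °C: 83.694 kJ/kg
vaporisation at 80.1 °C: 393 kJ/kg
vapour 80.1→97.8 °C: 18.762 kJ/kg
Δh = 83.694 + 393 + 18.762 = 495.46 kJ/kg
Q = ṁ·Δh = 2011 kg/h × 495.46 kJ/kg = 996360 kJ/h
|Q| = 276.77 kW

Q = 277 kJ/s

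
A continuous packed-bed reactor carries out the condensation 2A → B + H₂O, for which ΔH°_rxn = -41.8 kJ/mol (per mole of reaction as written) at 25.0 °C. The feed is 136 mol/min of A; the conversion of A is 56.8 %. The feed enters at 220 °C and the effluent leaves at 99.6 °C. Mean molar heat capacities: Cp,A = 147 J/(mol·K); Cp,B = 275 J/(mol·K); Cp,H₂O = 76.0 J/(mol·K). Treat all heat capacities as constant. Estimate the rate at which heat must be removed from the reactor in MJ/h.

Extent of reaction ξ = 0.568 × 136 / 2 = 38.624 mol/min
Reaction term: ξ·ΔH°_rxn = 38.624 × -41.8 = -1614.5 kJ/min
Sensible, feed 220→25 °C: -3898.4 kJ/min
Outlet flows (mol/min): A 58.752, B 38.624, H₂O 38.624
Sensible, products 25→99.6 °C: 1655.6 kJ/min
Q = ΔH = -3857.3 kJ/min = -64.288 kW
Heat removed = 231.44 MJ/h

Q_out = 231 MJ/h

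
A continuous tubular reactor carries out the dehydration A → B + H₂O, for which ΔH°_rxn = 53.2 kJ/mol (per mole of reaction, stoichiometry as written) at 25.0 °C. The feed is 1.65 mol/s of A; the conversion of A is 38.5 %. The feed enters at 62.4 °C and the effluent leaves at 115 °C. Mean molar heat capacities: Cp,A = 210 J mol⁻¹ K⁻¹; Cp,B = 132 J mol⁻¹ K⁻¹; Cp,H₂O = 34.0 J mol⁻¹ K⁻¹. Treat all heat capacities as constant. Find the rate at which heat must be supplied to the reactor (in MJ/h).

Q_in = 178 MJ/h

Extent of reaction ξ = 0.385 × 1.65 = 0.63525 mol/s
Reaction term: ξ·ΔH°_rxn = 0.63525 × 53.2 = 33.795 kJ/s
Sensible, feed 62.4→25 °C: -12.959 kJ/s
Outlet flows (mol/s): A 1.0147, B 0.63525, H₂O 0.63525
Sensible, products 25→115 °C: 28.669 kJ/s
Q = ΔH = 49.506 kJ/s = 49.506 kW
Heat supplied = 178.22 MJ/h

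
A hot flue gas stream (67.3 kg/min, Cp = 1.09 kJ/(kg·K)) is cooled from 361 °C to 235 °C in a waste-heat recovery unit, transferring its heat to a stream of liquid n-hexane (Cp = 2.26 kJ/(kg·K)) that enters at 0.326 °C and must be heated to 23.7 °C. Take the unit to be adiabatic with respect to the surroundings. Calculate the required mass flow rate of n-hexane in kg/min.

Heat released by hot stream: Q = 67.3 × 1.09 × (361 − 235) = 9243 kJ/min
Energy balance on cold side (adiabatic exchanger): Q = ṁ_c·Cp_c·(T_c,out − T_c,in)
ṁ_c = 9243 / [2.26 × (23.7 − 0.326)] = 174.97 kg/min

ṁ_c = 175 kg/min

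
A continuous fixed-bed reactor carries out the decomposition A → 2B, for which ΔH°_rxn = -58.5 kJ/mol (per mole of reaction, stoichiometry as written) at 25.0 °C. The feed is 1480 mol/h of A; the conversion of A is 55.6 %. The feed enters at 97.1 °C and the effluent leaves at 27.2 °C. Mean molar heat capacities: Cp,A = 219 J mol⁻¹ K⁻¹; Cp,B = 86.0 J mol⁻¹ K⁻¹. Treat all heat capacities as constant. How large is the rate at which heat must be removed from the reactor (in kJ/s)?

Extent of reaction ξ = 0.556 × 1480 = 822.88 mol/h
Reaction term: ξ·ΔH°_rxn = 822.88 × -58.5 = -48138 kJ/h
Sensible, feed 97.1→25 °C: -23369 kJ/h
Outlet flows (mol/h): A 657.12, B 1645.8
Sensible, products 25→27.2 °C: 627.98 kJ/h
Q = ΔH = -70880 kJ/h = -19.689 kW
Heat removed = 19.689 kJ/s

Q_out = 19.7 kJ/s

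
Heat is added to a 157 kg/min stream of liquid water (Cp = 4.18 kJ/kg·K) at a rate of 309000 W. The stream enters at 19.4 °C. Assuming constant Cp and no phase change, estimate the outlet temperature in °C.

Q = 309000 W = 18540 kJ/min
ΔT = Q/(ṁ·Cp) = 18540/(157×4.18) = 28.251 K
T_out = 19.4 + 28.251 = 47.651 °C

T_out = 47.7 °C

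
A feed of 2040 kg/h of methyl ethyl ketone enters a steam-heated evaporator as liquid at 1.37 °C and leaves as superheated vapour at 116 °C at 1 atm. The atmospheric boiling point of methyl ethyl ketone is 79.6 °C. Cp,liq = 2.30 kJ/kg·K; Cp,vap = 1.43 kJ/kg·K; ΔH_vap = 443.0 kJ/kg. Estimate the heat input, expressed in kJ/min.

liquid 1.37→79.6 °C: 179.93 kJ/kg
vaporisation at 79.6 °C: 443 kJ/kg
vapour 79.6→116 °C: 52.052 kJ/kg
Δh = 179.93 + 443 + 52.052 = 674.98 kJ/kg
Q = ṁ·Δh = 2040 kg/h × 674.98 kJ/kg = 1.377e+06 kJ/h
|Q| = 382.49 kW = 22949 kJ/min

Q = 22900 kJ/min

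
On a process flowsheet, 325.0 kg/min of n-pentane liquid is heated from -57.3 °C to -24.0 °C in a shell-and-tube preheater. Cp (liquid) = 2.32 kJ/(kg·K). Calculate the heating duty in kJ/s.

Q = ṁ·Cp·ΔT = 325.0 × 2.32 × (-24.0 − -57.3) = 25108 kJ/min
Converting: 25108 / 60 s = 418.47 kW

Q = 418 kJ/s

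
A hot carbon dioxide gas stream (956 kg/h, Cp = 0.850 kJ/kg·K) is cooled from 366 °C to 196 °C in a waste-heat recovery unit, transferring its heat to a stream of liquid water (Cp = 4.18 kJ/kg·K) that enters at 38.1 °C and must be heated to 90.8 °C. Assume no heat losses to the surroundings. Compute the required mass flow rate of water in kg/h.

ṁ_c = 627 kg/h

Heat released by hot stream: Q = 956 × 0.850 × (366 − 196) = 138140 kJ/h
Energy balance on cold side (adiabatic exchanger): Q = ṁ_c·Cp_c·(T_c,out − T_c,in)
ṁ_c = 138140 / [4.18 × (90.8 − 38.1)] = 627.1 kg/h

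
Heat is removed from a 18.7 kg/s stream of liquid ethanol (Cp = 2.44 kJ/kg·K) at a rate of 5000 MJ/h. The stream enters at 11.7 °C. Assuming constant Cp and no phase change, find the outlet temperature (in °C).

Q = 5000 MJ/h = 1388.9 kJ/s
ΔT = Q/(ṁ·Cp) = 1388.9/(18.7×2.44) = 30.439 K
T_out = 11.7 − 30.439 = -18.739 °C

T_out = -18.7 °C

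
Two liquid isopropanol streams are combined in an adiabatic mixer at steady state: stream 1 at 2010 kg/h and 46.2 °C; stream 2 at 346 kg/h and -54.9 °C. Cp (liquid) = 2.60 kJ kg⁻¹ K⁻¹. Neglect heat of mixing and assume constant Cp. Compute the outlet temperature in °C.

T_out = 31.4 °C

Adiabatic, steady state ⇒ Σ ṁᵢCp,ᵢ(T_out − Tᵢ) = 0
T_out = Σ ṁᵢCp,ᵢTᵢ / Σ ṁᵢCp,ᵢ
      = 192050 / 6125.6 = 31.353 °C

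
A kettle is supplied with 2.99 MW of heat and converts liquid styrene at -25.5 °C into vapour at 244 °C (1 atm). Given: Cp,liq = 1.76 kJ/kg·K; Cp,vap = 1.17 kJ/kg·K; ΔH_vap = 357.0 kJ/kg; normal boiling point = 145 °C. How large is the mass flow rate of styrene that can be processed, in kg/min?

ṁ = 232 kg/min

Δh = 1.76×(145−-25.5) + 357.0 + 1.17×(244−145) = 772.91 kJ/kg
Q = 2.99 MW = 2990 kJ/s = 179400 kJ/min
ṁ = Q/Δh = 179400 / 772.91 = 232.11 kg/min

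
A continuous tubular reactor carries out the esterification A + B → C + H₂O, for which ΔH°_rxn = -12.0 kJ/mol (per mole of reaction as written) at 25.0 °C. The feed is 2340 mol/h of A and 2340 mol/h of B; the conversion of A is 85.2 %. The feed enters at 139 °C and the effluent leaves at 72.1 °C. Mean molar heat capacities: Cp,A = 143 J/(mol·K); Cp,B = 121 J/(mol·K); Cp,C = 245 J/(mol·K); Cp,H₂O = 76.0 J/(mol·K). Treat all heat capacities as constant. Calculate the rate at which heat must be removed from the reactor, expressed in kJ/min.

Extent of reaction ξ = 0.852 × 2340 = 1993.7 mol/h
Reaction term: ξ·ΔH°_rxn = 1993.7 × -12.0 = -23924 kJ/h
Sensible, feed 139→25 °C: -70425 kJ/h
Outlet flows (mol/h): A 346.32, B 346.32, C 1993.7, H₂O 1993.7
Sensible, products 25→72.1 °C: 34449 kJ/h
Q = ΔH = -59900 kJ/h = -16.639 kW
Heat removed = 998.33 kJ/min

Q_out = 998 kJ/min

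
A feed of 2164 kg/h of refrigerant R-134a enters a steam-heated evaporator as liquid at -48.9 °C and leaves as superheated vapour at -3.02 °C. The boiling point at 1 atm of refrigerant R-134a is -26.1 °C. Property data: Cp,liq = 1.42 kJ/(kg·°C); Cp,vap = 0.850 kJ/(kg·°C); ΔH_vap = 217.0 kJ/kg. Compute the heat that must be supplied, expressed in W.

liquid -48.9→-26.1 °C: 32.376 kJ/kg
vaporisation at -26.1 °C: 217 kJ/kg
vapour -26.1→-3.02 °C: 19.618 kJ/kg
Δh = 32.376 + 217 + 19.618 = 268.99 kJ/kg
Q = ṁ·Δh = 2164 kg/h × 268.99 kJ/kg = 582100 kJ/h
|Q| = 161.7 kW = 161700 W

Q = 162000 W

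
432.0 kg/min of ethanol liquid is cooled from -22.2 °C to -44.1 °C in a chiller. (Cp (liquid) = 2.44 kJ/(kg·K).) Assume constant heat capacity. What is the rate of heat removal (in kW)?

Q = ṁ·Cp·ΔT = 432.0 × 2.44 × (-44.1 − -22.2) = -23084 kJ/min
Converting: 23084 / 60 s = 384.74 kW

Q_c = 385 kW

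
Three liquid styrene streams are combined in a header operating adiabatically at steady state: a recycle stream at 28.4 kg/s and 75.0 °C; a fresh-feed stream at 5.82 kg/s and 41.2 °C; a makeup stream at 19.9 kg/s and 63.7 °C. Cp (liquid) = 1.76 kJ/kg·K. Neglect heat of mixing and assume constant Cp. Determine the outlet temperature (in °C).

Energy balance with Q = 0: Σ ṁᵢCp,ᵢ(T_out − Tᵢ) = 0
T_out = Σ ṁᵢCp,ᵢTᵢ / Σ ṁᵢCp,ᵢ
      = 6401.8 / 95.251 = 67.21 °C

T_out = 67.2 °C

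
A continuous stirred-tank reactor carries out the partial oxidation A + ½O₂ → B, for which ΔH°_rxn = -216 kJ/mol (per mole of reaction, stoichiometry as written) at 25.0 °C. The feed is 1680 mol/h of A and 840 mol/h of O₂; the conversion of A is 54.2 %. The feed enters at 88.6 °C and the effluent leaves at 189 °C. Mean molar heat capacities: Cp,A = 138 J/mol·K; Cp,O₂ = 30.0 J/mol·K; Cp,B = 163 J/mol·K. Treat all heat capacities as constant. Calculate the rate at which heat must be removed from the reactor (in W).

Extent of reaction ξ = 0.542 × 1680 = 910.56 mol/h
Reaction term: ξ·ΔH°_rxn = 910.56 × -216 = -196680 kJ/h
Sensible, feed 88.6→25 °C: -16348 kJ/h
Outlet flows (mol/h): A 769.44, O₂ 384.72, B 910.56
Sensible, products 25→189 °C: 43648 kJ/h
Q = ΔH = -169380 kJ/h = -47.05 kW
Heat removed = 47050 W

Q_out = 47100 W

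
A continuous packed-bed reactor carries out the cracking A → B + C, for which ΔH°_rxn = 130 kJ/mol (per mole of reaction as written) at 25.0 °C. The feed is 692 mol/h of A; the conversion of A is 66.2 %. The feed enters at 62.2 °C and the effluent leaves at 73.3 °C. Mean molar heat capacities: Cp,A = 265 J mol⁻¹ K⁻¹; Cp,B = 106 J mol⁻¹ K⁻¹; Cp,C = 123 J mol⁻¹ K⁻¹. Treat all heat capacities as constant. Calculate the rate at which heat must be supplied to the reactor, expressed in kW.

Q_in = 16.9 kW

Extent of reaction ξ = 0.662 × 692 = 458.1 mol/h
Reaction term: ξ·ΔH°_rxn = 458.1 × 130 = 59554 kJ/h
Sensible, feed 62.2→25 °C: -6821.7 kJ/h
Outlet flows (mol/h): A 233.9, B 458.1, C 458.1
Sensible, products 25→73.3 °C: 8060.7 kJ/h
Q = ΔH = 60792 kJ/h = 16.887 kW
Heat supplied = 16.887 kW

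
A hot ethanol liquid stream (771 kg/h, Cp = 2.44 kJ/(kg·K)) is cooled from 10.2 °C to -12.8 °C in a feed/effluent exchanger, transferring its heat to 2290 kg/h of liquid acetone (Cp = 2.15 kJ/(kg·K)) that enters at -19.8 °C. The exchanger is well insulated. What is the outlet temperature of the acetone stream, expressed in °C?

T_c,out = -11.0 °C

Heat released by hot stream: Q = 771 × 2.44 × (10.2 − -12.8) = 43269 kJ/h
Energy balance on cold side (adiabatic exchanger): Q = ṁ_c·Cp_c·(T_c,out − T_c,in)
T_c,out = -19.8 + 43269/(2290 × 2.15) = -11.012 °C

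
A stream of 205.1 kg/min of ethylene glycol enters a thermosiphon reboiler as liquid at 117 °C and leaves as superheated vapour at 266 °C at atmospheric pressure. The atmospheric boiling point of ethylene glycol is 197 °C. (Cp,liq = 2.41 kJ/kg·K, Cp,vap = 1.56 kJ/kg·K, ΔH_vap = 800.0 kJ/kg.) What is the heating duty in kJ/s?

Q = 3760 kJ/s

liquid 117→197 °C: 192.8 kJ/kg
vaporisation at 197 °C: 800 kJ/kg
vapour 197→266 °C: 107.64 kJ/kg
Δh = 192.8 + 800 + 107.64 = 1100.4 kJ/kg
Q = ṁ·Δh = 205.1 kg/min × 1100.4 kJ/kg = 225700 kJ/min
|Q| = 3761.7 kW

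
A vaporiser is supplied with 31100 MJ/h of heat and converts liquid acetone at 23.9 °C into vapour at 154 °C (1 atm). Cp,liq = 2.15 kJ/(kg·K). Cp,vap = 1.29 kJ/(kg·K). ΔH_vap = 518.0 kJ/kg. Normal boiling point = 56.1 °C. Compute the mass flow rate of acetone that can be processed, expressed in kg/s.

ṁ = 12.1 kg/s

Δh = 2.15×(56.1−23.9) + 518.0 + 1.29×(154−56.1) = 713.52 kJ/kg
Q = 31100 MJ/h = 8638.9 kJ/s = 8638.9 kJ/s
ṁ = Q/Δh = 8638.9 / 713.52 = 12.107 kg/s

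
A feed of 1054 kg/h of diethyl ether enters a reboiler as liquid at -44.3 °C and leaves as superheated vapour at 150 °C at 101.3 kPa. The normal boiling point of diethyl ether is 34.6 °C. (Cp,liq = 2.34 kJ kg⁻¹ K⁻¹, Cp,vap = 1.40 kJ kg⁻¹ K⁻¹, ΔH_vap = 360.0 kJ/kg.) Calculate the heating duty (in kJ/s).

Q = 207 kJ/s

liquid -44.3→34.6 °C: 184.63 kJ/kg
vaporisation at 34.6 °C: 360 kJ/kg
vapour 34.6→150 °C: 161.56 kJ/kg
Δh = 184.63 + 360 + 161.56 = 706.19 kJ/kg
Q = ṁ·Δh = 1054 kg/h × 706.19 kJ/kg = 744320 kJ/h
|Q| = 206.76 kW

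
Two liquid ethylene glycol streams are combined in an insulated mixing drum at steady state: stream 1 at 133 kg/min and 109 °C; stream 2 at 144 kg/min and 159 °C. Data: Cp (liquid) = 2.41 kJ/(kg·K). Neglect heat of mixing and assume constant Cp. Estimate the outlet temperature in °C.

T_out = 135 °C

No heat crosses the boundary, so H_out = H_in.
T_out = Σ ṁᵢCp,ᵢTᵢ / Σ ṁᵢCp,ᵢ
      = 90117 / 667.57 = 134.99 °C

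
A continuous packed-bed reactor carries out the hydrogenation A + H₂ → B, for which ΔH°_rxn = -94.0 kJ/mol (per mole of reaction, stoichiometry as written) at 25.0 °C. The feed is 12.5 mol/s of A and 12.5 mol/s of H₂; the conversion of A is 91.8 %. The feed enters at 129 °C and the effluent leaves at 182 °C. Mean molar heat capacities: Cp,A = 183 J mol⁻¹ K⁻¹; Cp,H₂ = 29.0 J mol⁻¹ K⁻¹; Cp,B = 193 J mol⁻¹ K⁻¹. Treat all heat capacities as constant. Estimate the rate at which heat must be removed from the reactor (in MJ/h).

Extent of reaction ξ = 0.918 × 12.5 = 11.475 mol/s
Reaction term: ξ·ΔH°_rxn = 11.475 × -94.0 = -1078.6 kJ/s
Sensible, feed 129→25 °C: -275.6 kJ/s
Outlet flows (mol/s): A 1.025, H₂ 1.025, B 11.475
Sensible, products 25→182 °C: 381.82 kJ/s
Q = ΔH = -972.43 kJ/s = -972.43 kW
Heat removed = 3500.7 MJ/h

Q_out = 3500 MJ/h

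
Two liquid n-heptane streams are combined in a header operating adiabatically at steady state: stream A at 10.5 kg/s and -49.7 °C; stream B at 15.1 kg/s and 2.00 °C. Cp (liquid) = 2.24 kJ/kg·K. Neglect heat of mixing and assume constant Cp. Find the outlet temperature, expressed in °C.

Adiabatic, steady state ⇒ Σ ṁᵢCp,ᵢ(T_out − Tᵢ) = 0
T_out = Σ ṁᵢCp,ᵢTᵢ / Σ ṁᵢCp,ᵢ
      = -1101.3 / 57.344 = -19.205 °C

T_out = -19.2 °C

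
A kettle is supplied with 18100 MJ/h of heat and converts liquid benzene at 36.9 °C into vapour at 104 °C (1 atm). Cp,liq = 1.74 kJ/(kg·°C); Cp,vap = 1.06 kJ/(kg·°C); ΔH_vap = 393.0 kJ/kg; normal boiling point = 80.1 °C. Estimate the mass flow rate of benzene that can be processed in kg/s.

Δh = 1.74×(80.1−36.9) + 393.0 + 1.06×(104−80.1) = 493.5 kJ/kg
Q = 18100 MJ/h = 5027.8 kJ/s = 5027.8 kJ/s
ṁ = Q/Δh = 5027.8 / 493.5 = 10.188 kg/s

ṁ = 10.2 kg/s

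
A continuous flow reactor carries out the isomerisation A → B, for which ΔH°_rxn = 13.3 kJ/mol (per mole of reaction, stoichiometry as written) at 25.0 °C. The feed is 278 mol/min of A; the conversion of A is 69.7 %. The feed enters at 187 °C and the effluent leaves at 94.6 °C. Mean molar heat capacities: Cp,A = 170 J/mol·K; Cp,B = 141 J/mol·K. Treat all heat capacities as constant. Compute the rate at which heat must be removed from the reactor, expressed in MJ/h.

Q_out = 131 MJ/h

Extent of reaction ξ = 0.697 × 278 = 193.77 mol/min
Reaction term: ξ·ΔH°_rxn = 193.77 × 13.3 = 2577.1 kJ/min
Sensible, feed 187→25 °C: -7656.1 kJ/min
Outlet flows (mol/min): A 84.234, B 193.77
Sensible, products 25→94.6 °C: 2898.2 kJ/min
Q = ΔH = -2180.8 kJ/min = -36.347 kW
Heat removed = 130.85 MJ/h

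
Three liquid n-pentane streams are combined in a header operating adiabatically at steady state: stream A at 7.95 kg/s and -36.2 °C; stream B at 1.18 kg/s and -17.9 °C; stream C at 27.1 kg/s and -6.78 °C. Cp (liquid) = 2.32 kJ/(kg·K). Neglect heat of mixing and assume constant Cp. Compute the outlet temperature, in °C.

Energy balance with Q = 0: Σ ṁᵢCp,ᵢ(T_out − Tᵢ) = 0
T_out = Σ ṁᵢCp,ᵢTᵢ / Σ ṁᵢCp,ᵢ
      = -1142.9 / 84.054 = -13.598 °C

T_out = -13.6 °C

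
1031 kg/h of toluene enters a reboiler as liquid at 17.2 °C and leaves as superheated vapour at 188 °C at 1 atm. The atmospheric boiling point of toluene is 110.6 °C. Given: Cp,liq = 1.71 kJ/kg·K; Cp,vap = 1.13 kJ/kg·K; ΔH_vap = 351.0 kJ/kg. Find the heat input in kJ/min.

liquid 17.2→110.6 °C: 159.71 kJ/kg
vaporisation at 110.6 °C: 351 kJ/kg
vapour 110.6→188 °C: 87.462 kJ/kg
Δh = 159.71 + 351 + 87.462 = 598.18 kJ/kg
Q = ṁ·Δh = 1031 kg/h × 598.18 kJ/kg = 616720 kJ/h
|Q| = 171.31 kW = 10279 kJ/min

Q = 10300 kJ/min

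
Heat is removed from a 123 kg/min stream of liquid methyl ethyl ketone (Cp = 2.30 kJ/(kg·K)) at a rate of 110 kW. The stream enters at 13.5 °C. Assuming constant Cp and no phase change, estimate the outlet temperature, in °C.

T_out = -9.83 °C

Q = 110 kW = 6600 kJ/min
ΔT = Q/(ṁ·Cp) = 6600/(123×2.30) = 23.33 K
T_out = 13.5 − 23.33 = -9.8298 °C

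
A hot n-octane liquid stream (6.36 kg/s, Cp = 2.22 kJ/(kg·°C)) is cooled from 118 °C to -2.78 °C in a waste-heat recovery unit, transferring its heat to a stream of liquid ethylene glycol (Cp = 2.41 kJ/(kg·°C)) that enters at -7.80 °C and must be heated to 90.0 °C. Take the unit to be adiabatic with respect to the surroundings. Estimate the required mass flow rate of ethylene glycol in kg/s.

Heat released by hot stream: Q = 6.36 × 2.22 × (118 − -2.78) = 1705.3 kJ/s
Energy balance on cold side (adiabatic exchanger): Q = ṁ_c·Cp_c·(T_c,out − T_c,in)
ṁ_c = 1705.3 / [2.41 × (90.0 − -7.80)] = 7.2352 kg/s

ṁ_c = 7.24 kg/s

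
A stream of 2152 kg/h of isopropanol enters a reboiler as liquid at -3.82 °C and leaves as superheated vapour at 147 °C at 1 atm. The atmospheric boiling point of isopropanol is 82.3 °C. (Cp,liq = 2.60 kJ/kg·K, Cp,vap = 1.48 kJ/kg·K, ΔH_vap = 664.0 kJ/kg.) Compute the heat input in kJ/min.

Q = 35300 kJ/min

liquid -3.82→82.3 °C: 223.91 kJ/kg
vaporisation at 82.3 °C: 664 kJ/kg
vapour 82.3→147 °C: 95.756 kJ/kg
Δh = 223.91 + 664 + 95.756 = 983.67 kJ/kg
Q = ṁ·Δh = 2152 kg/h × 983.67 kJ/kg = 2.1169e+06 kJ/h
|Q| = 588.01 kW = 35281 kJ/min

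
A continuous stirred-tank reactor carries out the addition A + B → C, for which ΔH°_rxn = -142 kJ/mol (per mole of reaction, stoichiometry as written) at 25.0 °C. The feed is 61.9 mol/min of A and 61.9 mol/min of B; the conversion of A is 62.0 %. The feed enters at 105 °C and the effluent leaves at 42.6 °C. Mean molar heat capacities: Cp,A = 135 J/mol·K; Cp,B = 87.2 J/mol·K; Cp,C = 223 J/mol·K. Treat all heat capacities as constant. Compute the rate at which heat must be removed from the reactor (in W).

Q_out = 105000 W

Extent of reaction ξ = 0.620 × 61.9 = 38.378 mol/min
Reaction term: ξ·ΔH°_rxn = 38.378 × -142 = -5449.7 kJ/min
Sensible, feed 105→25 °C: -1100.3 kJ/min
Outlet flows (mol/min): A 23.522, B 23.522, C 38.378
Sensible, products 25→42.6 °C: 242.61 kJ/min
Q = ΔH = -6307.4 kJ/min = -105.12 kW
Heat removed = 105120 W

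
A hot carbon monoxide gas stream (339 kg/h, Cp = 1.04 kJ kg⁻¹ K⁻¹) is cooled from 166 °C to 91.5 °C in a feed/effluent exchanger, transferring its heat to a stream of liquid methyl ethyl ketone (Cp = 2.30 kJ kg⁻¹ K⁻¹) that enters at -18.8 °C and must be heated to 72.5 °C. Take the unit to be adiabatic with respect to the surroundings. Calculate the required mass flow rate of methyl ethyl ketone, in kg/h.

Heat released by hot stream: Q = 339 × 1.04 × (166 − 91.5) = 26266 kJ/h
Energy balance on cold side (adiabatic exchanger): Q = ṁ_c·Cp_c·(T_c,out − T_c,in)
ṁ_c = 26266 / [2.30 × (72.5 − -18.8)] = 125.08 kg/h

ṁ_c = 125 kg/h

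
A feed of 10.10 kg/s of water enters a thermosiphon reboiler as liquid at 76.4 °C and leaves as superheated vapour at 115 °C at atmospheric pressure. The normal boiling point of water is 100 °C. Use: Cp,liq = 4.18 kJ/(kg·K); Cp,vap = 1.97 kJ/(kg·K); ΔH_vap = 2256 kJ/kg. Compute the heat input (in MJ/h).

liquid 76.4→100 °C: 98.648 kJ/kg
vaporisation at 100 °C: 2256 kJ/kg
vapour 100→115 °C: 29.55 kJ/kg
Δh = 98.648 + 2256 + 29.55 = 2384.2 kJ/kg
Q = ṁ·Δh = 10.10 kg/s × 2384.2 kJ/kg = 24080 kJ/s
|Q| = 24080 kW = 86689 MJ/h

Q = 86700 MJ/h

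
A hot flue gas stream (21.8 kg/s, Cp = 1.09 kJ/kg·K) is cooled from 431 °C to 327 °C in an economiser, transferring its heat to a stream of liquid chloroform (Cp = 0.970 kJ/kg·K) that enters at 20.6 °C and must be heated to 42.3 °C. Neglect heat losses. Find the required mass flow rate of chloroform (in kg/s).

Heat released by hot stream: Q = 21.8 × 1.09 × (431 − 327) = 2471.2 kJ/s
Energy balance on cold side (adiabatic exchanger): Q = ṁ_c·Cp_c·(T_c,out − T_c,in)
ṁ_c = 2471.2 / [0.970 × (42.3 − 20.6)] = 117.4 kg/s

ṁ_c = 117 kg/s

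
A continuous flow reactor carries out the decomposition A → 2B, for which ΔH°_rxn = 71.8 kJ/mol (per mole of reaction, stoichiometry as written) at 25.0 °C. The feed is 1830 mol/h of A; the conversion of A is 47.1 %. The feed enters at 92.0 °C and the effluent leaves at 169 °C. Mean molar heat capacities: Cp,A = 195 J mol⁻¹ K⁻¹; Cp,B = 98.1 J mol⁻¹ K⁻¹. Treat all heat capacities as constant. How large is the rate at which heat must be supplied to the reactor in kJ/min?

Q_in = 1490 kJ/min

Extent of reaction ξ = 0.471 × 1830 = 861.93 mol/h
Reaction term: ξ·ΔH°_rxn = 861.93 × 71.8 = 61887 kJ/h
Sensible, feed 92.0→25 °C: -23909 kJ/h
Outlet flows (mol/h): A 968.07, B 1723.9
Sensible, products 25→169 °C: 51535 kJ/h
Q = ΔH = 89513 kJ/h = 24.865 kW
Heat supplied = 1491.9 kJ/min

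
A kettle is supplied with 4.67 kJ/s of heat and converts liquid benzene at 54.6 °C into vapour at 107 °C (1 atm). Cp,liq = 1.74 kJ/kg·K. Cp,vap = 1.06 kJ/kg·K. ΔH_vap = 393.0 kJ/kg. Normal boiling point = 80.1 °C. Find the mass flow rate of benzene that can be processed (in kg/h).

Δh = 1.74×(80.1−54.6) + 393.0 + 1.06×(107−80.1) = 465.88 kJ/kg
Q = 4.67 kJ/s = 4.67 kJ/s = 16812 kJ/h
ṁ = Q/Δh = 16812 / 465.88 = 36.086 kg/h

ṁ = 36.1 kg/h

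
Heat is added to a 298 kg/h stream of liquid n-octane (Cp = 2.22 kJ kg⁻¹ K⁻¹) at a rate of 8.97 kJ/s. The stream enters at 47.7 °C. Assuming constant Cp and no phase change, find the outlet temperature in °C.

Q = 8.97 kJ/s = 32292 kJ/h
ΔT = Q/(ṁ·Cp) = 32292/(298×2.22) = 48.812 K
T_out = 47.7 + 48.812 = 96.512 °C

T_out = 96.5 °C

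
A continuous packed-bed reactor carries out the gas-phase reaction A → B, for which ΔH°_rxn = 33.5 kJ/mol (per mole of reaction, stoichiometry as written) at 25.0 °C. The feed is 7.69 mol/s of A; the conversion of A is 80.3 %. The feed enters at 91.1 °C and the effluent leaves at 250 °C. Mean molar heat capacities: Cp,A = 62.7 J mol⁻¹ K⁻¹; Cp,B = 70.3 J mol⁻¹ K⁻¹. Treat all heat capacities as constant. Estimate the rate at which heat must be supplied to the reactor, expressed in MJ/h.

Q_in = 1060 MJ/h

Extent of reaction ξ = 0.803 × 7.69 = 6.1751 mol/s
Reaction term: ξ·ΔH°_rxn = 6.1751 × 33.5 = 206.86 kJ/s
Sensible, feed 91.1→25 °C: -31.871 kJ/s
Outlet flows (mol/s): A 1.5149, B 6.1751
Sensible, products 25→250 °C: 119.05 kJ/s
Q = ΔH = 294.04 kJ/s = 294.04 kW
Heat supplied = 1058.5 MJ/h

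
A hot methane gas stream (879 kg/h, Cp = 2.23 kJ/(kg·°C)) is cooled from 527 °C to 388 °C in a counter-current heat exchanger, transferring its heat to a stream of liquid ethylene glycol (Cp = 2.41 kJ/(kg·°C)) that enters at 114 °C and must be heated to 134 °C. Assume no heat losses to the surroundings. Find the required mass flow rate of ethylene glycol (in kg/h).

Heat released by hot stream: Q = 879 × 2.23 × (527 − 388) = 272460 kJ/h
Energy balance on cold side (adiabatic exchanger): Q = ṁ_c·Cp_c·(T_c,out − T_c,in)
ṁ_c = 272460 / [2.41 × (134 − 114)] = 5652.8 kg/h

ṁ_c = 5650 kg/h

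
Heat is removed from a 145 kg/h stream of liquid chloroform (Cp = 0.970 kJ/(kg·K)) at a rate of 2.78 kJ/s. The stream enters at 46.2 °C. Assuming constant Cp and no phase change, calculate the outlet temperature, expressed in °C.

Q = 2.78 kJ/s = 10008 kJ/h
ΔT = Q/(ṁ·Cp) = 10008/(145×0.970) = 71.155 K
T_out = 46.2 − 71.155 = -24.955 °C

T_out = -25.0 °C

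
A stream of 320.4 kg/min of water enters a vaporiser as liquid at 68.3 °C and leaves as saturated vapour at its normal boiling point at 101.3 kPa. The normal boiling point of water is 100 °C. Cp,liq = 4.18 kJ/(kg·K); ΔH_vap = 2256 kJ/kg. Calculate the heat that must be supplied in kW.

Q = 12800 kW

liquid 68.3→100 °C: 132.51 kJ/kg
vaporisation at 100 °C: 2256 kJ/kg
Δh = 132.51 + 2256 = 2388.5 kJ/kg
Q = ṁ·Δh = 320.4 kg/min × 2388.5 kJ/kg = 765280 kJ/min
|Q| = 12755 kW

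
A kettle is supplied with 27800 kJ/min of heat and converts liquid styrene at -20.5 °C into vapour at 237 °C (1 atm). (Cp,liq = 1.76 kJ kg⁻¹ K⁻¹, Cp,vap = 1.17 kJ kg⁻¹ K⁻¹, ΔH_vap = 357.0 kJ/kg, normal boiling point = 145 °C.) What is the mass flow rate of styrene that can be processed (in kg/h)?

Δh = 1.76×(145−-20.5) + 357.0 + 1.17×(237−145) = 755.92 kJ/kg
Q = 27800 kJ/min = 463.33 kJ/s = 1.668e+06 kJ/h
ṁ = Q/Δh = 1.668e+06 / 755.92 = 2206.6 kg/h

ṁ = 2210 kg/h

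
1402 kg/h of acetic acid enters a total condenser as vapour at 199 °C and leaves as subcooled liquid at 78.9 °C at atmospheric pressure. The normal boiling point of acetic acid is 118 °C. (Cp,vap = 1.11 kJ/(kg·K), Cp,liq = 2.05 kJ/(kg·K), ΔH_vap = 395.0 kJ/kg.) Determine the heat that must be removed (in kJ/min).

vapour 199→118 °C: -89.91 kJ/kg
condensation at 118 °C: -395 kJ/kg
liquid 118→78.9 °C: -80.155 kJ/kg
Δh = -89.91 + -395 + -80.155 = -565.07 kJ/kg
Q = ṁ·Δh = 1402 kg/h × -565.07 kJ/kg = -792220 kJ/h
|Q| = 220.06 kW = 13204 kJ/min

Q_c = 13200 kJ/min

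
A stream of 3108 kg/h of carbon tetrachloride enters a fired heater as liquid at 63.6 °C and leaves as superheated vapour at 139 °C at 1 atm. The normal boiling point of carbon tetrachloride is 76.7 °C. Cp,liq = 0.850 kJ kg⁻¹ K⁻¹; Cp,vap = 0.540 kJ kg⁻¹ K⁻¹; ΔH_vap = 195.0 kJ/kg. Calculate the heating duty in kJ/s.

liquid 63.6→76.7 °C: 11.135 kJ/kg
vaporisation at 76.7 °C: 195 kJ/kg
vapour 76.7→139 °C: 33.642 kJ/kg
Δh = 11.135 + 195 + 33.642 = 239.78 kJ/kg
Q = ṁ·Δh = 3108 kg/h × 239.78 kJ/kg = 745230 kJ/h
|Q| = 207.01 kW

Q = 207 kJ/s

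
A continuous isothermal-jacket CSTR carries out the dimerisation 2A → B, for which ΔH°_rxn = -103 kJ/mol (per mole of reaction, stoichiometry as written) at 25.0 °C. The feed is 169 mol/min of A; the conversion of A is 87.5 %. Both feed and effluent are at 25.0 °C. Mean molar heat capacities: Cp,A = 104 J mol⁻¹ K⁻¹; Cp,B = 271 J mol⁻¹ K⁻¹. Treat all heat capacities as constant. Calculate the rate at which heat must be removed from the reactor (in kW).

Q_out = 127 kW

Extent of reaction ξ = 0.875 × 169 / 2 = 73.938 mol/min
Reaction term: ξ·ΔH°_rxn = 73.938 × -103 = -7615.6 kJ/min
Q = ΔH = -7615.6 kJ/min = -126.93 kW
Heat removed = 126.93 kW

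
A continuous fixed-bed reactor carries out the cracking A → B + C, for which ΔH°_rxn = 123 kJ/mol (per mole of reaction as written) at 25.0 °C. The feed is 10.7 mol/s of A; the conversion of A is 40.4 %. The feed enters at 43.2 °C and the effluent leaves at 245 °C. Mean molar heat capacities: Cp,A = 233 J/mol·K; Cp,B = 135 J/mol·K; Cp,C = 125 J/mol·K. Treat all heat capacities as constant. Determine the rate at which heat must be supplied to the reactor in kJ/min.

Extent of reaction ξ = 0.404 × 10.7 = 4.3228 mol/s
Reaction term: ξ·ΔH°_rxn = 4.3228 × 123 = 531.7 kJ/s
Sensible, feed 43.2→25 °C: -45.374 kJ/s
Outlet flows (mol/s): A 6.3772, B 4.3228, C 4.3228
Sensible, products 25→245 °C: 574.16 kJ/s
Q = ΔH = 1060.5 kJ/s = 1060.5 kW
Heat supplied = 63629 kJ/min

Q_in = 63600 kJ/min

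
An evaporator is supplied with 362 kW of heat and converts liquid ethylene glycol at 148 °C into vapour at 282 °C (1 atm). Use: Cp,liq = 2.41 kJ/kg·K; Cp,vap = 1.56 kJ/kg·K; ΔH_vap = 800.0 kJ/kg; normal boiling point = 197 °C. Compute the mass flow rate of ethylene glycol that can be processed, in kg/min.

Δh = 2.41×(197−148) + 800.0 + 1.56×(282−197) = 1050.7 kJ/kg
Q = 362 kW = 362 kJ/s = 21720 kJ/min
ṁ = Q/Δh = 21720 / 1050.7 = 20.672 kg/min

ṁ = 20.7 kg/min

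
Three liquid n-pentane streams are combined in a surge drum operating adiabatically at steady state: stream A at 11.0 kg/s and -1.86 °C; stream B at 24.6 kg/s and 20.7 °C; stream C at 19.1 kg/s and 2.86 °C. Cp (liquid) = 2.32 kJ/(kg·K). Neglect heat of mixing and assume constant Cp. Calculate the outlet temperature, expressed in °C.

Energy balance with Q = 0: Σ ṁᵢCp,ᵢ(T_out − Tᵢ) = 0
Σ ṁᵢCp,ᵢTᵢ = 11.0×2.32×-1.86 + 24.6×2.32×20.7 + 19.1×2.32×2.86 = 1260.7
Σ ṁᵢCp,ᵢ = 11.0×2.32 + 24.6×2.32 + 19.1×2.32 = 126.9
T_out = 1260.7 / 126.9 = 9.9339 °C

T_out = 9.93 °C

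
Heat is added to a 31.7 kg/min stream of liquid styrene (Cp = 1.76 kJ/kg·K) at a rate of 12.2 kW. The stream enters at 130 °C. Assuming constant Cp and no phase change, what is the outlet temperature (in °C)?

Q = 12.2 kW = 732 kJ/min
ΔT = Q/(ṁ·Cp) = 732/(31.7×1.76) = 13.12 K
T_out = 130 + 13.12 = 143.12 °C

T_out = 143 °C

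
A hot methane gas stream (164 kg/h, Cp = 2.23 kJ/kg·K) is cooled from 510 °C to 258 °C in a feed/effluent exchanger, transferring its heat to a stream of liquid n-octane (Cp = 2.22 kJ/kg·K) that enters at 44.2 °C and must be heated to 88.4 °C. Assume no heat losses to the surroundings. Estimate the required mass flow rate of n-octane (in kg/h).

ṁ_c = 939 kg/h

Heat released by hot stream: Q = 164 × 2.23 × (510 − 258) = 92161 kJ/h
Energy balance on cold side (adiabatic exchanger): Q = ṁ_c·Cp_c·(T_c,out − T_c,in)
ṁ_c = 92161 / [2.22 × (88.4 − 44.2)] = 939.23 kg/h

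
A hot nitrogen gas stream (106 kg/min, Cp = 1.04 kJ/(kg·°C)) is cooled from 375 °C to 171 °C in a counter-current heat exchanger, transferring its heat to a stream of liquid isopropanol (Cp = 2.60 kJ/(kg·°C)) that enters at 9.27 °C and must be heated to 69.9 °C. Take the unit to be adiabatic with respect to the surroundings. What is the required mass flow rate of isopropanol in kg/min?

ṁ_c = 143 kg/min

Heat released by hot stream: Q = 106 × 1.04 × (375 − 171) = 22489 kJ/min
Energy balance on cold side (adiabatic exchanger): Q = ṁ_c·Cp_c·(T_c,out − T_c,in)
ṁ_c = 22489 / [2.60 × (69.9 − 9.27)] = 142.66 kg/min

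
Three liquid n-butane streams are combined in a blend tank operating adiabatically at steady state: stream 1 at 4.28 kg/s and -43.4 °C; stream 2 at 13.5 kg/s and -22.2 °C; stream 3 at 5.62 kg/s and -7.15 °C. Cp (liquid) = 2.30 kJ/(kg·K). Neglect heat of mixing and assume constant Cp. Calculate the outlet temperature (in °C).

T_out = -22.5 °C

Adiabatic, steady state ⇒ Σ ṁᵢCp,ᵢ(T_out − Tᵢ) = 0
T_out = Σ ṁᵢCp,ᵢTᵢ / Σ ṁᵢCp,ᵢ
      = -1209 / 53.82 = -22.463 °C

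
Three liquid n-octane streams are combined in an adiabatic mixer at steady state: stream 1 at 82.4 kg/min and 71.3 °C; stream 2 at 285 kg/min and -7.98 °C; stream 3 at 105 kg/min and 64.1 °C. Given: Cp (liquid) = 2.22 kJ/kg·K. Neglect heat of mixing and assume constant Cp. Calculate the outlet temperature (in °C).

T_out = 21.9 °C

Energy balance with Q = 0: Σ ṁᵢCp,ᵢ(T_out − Tᵢ) = 0
T_out = Σ ṁᵢCp,ᵢTᵢ / Σ ṁᵢCp,ᵢ
      = 22936 / 1048.7 = 21.87 °C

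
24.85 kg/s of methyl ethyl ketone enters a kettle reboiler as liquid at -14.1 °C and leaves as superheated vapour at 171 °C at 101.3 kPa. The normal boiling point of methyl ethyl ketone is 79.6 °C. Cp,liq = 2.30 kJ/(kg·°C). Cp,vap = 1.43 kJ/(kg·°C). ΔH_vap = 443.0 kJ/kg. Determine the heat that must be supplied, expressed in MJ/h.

liquid -14.1→79.6 °C: 215.51 kJ/kg
vaporisation at 79.6 °C: 443 kJ/kg
vapour 79.6→171 °C: 130.7 kJ/kg
Δh = 215.51 + 443 + 130.7 = 789.21 kJ/kg
Q = ṁ·Δh = 24.85 kg/s × 789.21 kJ/kg = 19612 kJ/s
|Q| = 19612 kW = 70603 MJ/h

Q = 70600 MJ/h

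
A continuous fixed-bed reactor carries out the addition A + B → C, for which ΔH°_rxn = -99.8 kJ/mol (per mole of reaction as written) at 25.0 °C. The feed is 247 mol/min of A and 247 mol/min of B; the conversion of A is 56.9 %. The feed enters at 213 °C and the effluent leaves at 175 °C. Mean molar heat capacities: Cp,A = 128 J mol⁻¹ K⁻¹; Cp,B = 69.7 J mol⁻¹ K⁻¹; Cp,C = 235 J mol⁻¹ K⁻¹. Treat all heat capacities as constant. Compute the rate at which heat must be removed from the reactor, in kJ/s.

Extent of reaction ξ = 0.569 × 247 = 140.54 mol/min
Reaction term: ξ·ΔH°_rxn = 140.54 × -99.8 = -14026 kJ/min
Sensible, feed 213→25 °C: -9180.4 kJ/min
Outlet flows (mol/min): A 106.46, B 106.46, C 140.54
Sensible, products 25→175 °C: 8111.1 kJ/min
Q = ΔH = -15095 kJ/min = -251.59 kW
Heat removed = 251.59 kJ/s

Q_out = 252 kJ/s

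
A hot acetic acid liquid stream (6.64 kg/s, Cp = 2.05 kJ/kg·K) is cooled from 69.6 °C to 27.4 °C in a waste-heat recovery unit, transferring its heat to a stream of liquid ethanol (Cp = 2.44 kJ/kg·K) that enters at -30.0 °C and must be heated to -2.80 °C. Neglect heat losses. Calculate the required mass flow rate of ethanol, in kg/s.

ṁ_c = 8.66 kg/s

Heat released by hot stream: Q = 6.64 × 2.05 × (69.6 − 27.4) = 574.43 kJ/s
Energy balance on cold side (adiabatic exchanger): Q = ṁ_c·Cp_c·(T_c,out − T_c,in)
ṁ_c = 574.43 / [2.44 × (-2.80 − -30.0)] = 8.6552 kg/s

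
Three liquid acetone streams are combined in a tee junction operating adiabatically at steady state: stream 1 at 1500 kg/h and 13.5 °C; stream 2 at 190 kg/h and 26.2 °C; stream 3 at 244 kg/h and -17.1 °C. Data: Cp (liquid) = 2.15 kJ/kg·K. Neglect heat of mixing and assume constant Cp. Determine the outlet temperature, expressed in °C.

T_out = 10.9 °C

No heat crosses the boundary, so H_out = H_in.
Σ ṁᵢCp,ᵢTᵢ = 1500×2.15×13.5 + 190×2.15×26.2 + 244×2.15×-17.1 = 45270
Σ ṁᵢCp,ᵢ = 1500×2.15 + 190×2.15 + 244×2.15 = 4158.1
T_out = 45270 / 4158.1 = 10.887 °C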